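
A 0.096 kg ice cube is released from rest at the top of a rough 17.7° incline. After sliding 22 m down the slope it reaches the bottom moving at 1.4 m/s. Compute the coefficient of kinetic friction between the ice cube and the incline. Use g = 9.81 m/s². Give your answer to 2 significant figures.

μ_k = 0.31

mgh = ½mv² + μ_k (mg cosθ) L, with h = L sinθ
mgL sinθ = 6.2992 J; ½mv² = 0.094080 J
W_f = 6.2992 − 0.094080 = 6.205 J
μ_k = W_f/(mg cosθ · L) = 6.205/(0.8972 × 22) = 0.3144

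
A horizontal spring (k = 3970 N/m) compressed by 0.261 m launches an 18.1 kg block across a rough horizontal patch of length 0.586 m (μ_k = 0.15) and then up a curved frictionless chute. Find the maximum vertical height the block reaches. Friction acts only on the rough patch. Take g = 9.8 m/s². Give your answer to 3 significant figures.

Spring energy: E₀ = ½kx² = ½(3970)(0.261)² = 135.22 J
Friction: W_f = μ_k mg d = (0.15)(18.1)(9.8)(0.586) = 15.59 J
Energy at base of ramp: E = 135.22 − 15.59 = 119.63 J
At max height all remaining energy is PE: mgh = E ⇒ h = E/(mg) = 119.63/(18.1 × 9.8) = 0.6744 m

h = 0.674 m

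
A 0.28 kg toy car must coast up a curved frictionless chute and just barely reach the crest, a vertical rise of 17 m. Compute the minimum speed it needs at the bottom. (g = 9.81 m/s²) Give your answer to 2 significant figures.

At the top it is momentarily at rest, so all KE converts to PE: ½mv² = mgh
v = √(2gh) = √(2 × 9.81 × 17) = 18.26 m/s

v = 18 m/s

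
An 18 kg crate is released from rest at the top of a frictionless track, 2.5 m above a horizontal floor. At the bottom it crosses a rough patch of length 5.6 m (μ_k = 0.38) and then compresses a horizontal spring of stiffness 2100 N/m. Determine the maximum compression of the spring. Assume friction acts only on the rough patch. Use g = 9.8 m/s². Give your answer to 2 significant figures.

x = 0.25 m

Initial energy: E₁ = mgh = (18)(9.8)(2.5) = 441.00 J
Friction removes W_f = μ_k mg d = (0.38)(18)(9.8)(5.6) = 375.4 J
Energy reaching the spring: E = 441.00 − 375.4 = 65.621 J
At max compression ½kx² = E ⇒ x = √(2E/k) = √(2 × 65.621/2100) = 0.2500 m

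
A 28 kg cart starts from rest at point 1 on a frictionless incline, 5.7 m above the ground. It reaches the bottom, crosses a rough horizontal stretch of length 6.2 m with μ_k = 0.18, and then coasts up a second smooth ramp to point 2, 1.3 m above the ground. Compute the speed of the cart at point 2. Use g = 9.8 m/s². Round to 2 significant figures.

v = 8.0 m/s

Energy at 1: mgh₁ = (28)(9.8)(5.7) = 1564.1 J
Friction loss: W_f = μ_k mg d = 306.2 J
At 2: ½mv² + mgh₂ = mgh₁ − W_f
½mv² = 1564.1 − 306.2 − 356.72 = 901.13 J
v = √(2 × 901.13/28) = 8.023 m/s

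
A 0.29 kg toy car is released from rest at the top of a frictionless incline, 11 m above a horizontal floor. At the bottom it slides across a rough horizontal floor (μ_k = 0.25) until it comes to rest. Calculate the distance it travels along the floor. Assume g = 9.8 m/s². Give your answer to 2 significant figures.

d = 44 m

Applying the work–energy principle:
At rest all PE has been dissipated by friction: mgh = μ_k m g d
d = h/μ_k = 11/0.25 = 44.00 m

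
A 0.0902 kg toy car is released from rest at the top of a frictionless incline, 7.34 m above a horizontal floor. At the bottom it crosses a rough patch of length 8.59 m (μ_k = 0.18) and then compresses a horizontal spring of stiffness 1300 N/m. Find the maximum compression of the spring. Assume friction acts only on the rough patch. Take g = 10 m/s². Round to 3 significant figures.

Initial energy: E₁ = mgh = (0.0902)(10)(7.34) = 6.6207 J
Friction removes W_f = μ_k mg d = (0.18)(0.0902)(10)(8.59) = 1.395 J
Energy reaching the spring: E = 6.6207 − 1.395 = 5.2260 J
At max compression ½kx² = E ⇒ x = √(2E/k) = √(2 × 5.2260/1300) = 0.08967 m

x = 0.0897 m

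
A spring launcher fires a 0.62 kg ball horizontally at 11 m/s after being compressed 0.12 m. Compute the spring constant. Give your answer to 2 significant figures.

Energy stored in the spring equals the launch KE: ½kx² = ½mv²
k = mv²/x² = (0.62)(11)²/(0.12)² = 5210 N/m

k = 5200 N/m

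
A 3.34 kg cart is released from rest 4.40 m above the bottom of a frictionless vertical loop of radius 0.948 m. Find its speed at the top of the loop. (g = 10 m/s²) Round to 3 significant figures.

Energy conservation: mgh = ½mv_top² + mg(2r)
v_top² = 2g(h − 2r) = 2(10)(4.40 − 1.896) = 50.08
v_top = 7.077 m/s

v = 7.08 m/s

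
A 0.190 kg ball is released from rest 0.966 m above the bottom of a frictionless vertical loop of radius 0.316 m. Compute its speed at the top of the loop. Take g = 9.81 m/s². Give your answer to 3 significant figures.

Energy conservation: mgh = ½mv_top² + mg(2r)
v_top² = 2g(h − 2r) = 2(9.81)(0.966 − 0.6320) = 6.553
v_top = 2.560 m/s

v = 2.56 m/s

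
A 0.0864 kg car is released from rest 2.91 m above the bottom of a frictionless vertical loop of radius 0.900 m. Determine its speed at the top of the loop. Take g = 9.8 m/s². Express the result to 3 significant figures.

v = 4.66 m/s

Energy conservation: mgh = ½mv_top² + mg(2r)
v_top² = 2g(h − 2r) = 2(9.8)(2.91 − 1.800) = 21.76
v_top = 4.664 m/s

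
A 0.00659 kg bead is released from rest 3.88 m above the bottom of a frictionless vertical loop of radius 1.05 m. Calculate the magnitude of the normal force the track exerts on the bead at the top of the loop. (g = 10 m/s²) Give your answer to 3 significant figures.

Energy from release to top (height 2r): mgh = ½mv_top² + mg(2r)
v_top² = 2g(h − 2r) = 2(10)(3.88 − 2.100) = 35.600 m²/s²
At the top, both N and weight point toward the centre: N + mg = mv_top²/r
N = m(v_top²/r − g) = 0.00659(35.600/1.05 − 10) = 0.1575 N

N = 0.158 N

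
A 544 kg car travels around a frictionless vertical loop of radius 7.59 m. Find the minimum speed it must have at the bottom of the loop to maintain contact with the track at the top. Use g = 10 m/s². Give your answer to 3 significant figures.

v = 19.5 m/s

At the top: mg = mv_top²/r ⇒ v_top² = gr = 75.90 m²/s²
Energy from bottom to top (height 2r): ½mv_bot² = ½mv_top² + mg(2r)
v_bot² = gr + 4gr = 5gr = 379.5
v_bot = √(5gr) = 19.48 m/s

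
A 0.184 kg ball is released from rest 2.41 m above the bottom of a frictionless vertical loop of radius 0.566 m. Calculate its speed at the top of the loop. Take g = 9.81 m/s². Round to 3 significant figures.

v = 5.01 m/s

Energy conservation: mgh = ½mv_top² + mg(2r)
v_top² = 2g(h − 2r) = 2(9.81)(2.41 − 1.132) = 25.07
v_top = 5.007 m/s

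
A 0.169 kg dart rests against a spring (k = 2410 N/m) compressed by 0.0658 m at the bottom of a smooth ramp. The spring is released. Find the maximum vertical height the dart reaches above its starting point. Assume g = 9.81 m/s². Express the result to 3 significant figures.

h = 3.15 m

At maximum height the dart is at rest, so ½kx² = mgh
h = kx²/(2mg) = (2410)(0.0658)²/(2 × 0.169 × 9.81) = 3.147 m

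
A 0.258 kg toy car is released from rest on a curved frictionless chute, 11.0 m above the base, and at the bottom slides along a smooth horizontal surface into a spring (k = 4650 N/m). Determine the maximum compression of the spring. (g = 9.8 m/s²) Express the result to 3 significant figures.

Gravitational PE at the top equals spring PE at max compression: mgh = ½kx²
x = √(2mgh/k) = √(2 × 0.258 × 9.8 × 11.0 / 4650) = 0.1094 m

x = 0.109 m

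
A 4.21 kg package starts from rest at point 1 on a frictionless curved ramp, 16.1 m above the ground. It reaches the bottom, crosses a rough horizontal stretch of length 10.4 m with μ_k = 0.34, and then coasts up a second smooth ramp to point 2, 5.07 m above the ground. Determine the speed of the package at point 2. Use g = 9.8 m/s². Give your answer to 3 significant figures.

Energy at 1: mgh₁ = (4.21)(9.8)(16.1) = 664.25 J
Friction loss: W_f = μ_k mg d = 145.9 J
At 2: ½mv² + mgh₂ = mgh₁ − W_f
½mv² = 664.25 − 145.9 − 209.18 = 309.19 J
v = √(2 × 309.19/4.21) = 12.12 m/s

v = 12.1 m/s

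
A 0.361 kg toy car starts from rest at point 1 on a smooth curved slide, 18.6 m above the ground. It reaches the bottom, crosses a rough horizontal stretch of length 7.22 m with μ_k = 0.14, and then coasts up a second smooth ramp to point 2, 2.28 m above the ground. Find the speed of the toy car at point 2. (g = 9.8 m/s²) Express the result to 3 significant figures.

v = 17.3 m/s

Energy at 1: mgh₁ = (0.361)(9.8)(18.6) = 65.803 J
Friction loss: W_f = μ_k mg d = 3.576 J
At 2: ½mv² + mgh₂ = mgh₁ − W_f
½mv² = 65.803 − 3.576 − 8.0662 = 54.161 J
v = √(2 × 54.161/0.361) = 17.32 m/s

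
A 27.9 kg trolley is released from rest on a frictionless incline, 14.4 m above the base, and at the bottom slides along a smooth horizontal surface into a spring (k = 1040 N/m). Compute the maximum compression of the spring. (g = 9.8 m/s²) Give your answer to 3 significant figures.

x = 2.75 m

Energy conservation (no friction) from release to max compression: mgh = ½kx²
x = √(2mgh/k) = √(2 × 27.9 × 9.8 × 14.4 / 1040) = 2.752 m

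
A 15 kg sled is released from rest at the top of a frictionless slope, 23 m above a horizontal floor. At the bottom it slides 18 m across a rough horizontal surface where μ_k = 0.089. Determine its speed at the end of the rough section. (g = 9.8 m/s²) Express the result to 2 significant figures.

Energy at the top = energy at the end + work done against friction:
mgh = ½mv² + μ_k m g d
W_f = μ_k mg d = (0.089)(15)(9.8)(18) = 235.5 J
½mv² = mgh − W_f = 3381.0 − 235.5 = 3145.5 J
v = √(2 × 3145.5/15) = 20.48 m/s

v = 20 m/s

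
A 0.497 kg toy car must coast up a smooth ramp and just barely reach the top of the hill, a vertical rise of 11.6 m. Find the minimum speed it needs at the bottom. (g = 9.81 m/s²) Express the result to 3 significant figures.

v = 15.1 m/s

At the top it is momentarily at rest, so all KE converts to PE: ½mv² = mgh
v = √(2gh) = √(2 × 9.81 × 11.6) = 15.09 m/s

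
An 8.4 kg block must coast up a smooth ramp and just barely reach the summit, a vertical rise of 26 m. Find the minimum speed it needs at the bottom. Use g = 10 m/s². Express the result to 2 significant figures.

At the top it is momentarily at rest, so all KE converts to PE: ½mv² = mgh
v = √(2gh) = √(2 × 10 × 26) = 22.80 m/s

v = 23 m/s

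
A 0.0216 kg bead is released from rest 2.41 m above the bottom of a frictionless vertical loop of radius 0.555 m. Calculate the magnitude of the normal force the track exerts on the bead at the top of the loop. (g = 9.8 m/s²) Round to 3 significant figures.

N = 0.780 N

Energy from release to top (height 2r): mgh = ½mv_top² + mg(2r)
v_top² = 2g(h − 2r) = 2(9.8)(2.41 − 1.110) = 25.480 m²/s²
At the top, both N and weight point toward the centre: N + mg = mv_top²/r
N = m(v_top²/r − g) = 0.0216(25.480/0.555 − 9.8) = 0.7800 N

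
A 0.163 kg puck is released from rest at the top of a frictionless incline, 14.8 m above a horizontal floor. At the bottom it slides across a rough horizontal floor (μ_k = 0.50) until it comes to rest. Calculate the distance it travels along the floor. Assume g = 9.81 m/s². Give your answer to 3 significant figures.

d = 29.6 m

Energy bookkeeping (friction removes W_f = μ_k N d):
At rest all PE has been dissipated by friction: mgh = μ_k m g d
d = h/μ_k = 14.8/0.50 = 29.60 m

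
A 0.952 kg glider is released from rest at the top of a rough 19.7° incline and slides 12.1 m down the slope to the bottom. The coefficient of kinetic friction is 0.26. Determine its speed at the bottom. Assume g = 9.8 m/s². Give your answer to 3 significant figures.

v = 4.68 m/s

Work–energy: mg(L sinθ) − μ_k(mg cosθ)L = ½mv²
mgh = mgL sinθ = (0.952)(9.8)(12.1)sin19.7° = 38.054 J
W_f = μ_k mg cosθ · L = (0.26)(0.952)(9.8)cos19.7°·12.1 = 27.63 J
½mv² = 38.054 − 27.63 = 10.421 J
v = √(2 × 10.421/0.952) = 4.679 m/s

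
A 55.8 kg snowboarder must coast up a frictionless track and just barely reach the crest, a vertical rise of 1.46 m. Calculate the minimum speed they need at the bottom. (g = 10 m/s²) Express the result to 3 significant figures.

At the top they are momentarily at rest, so all KE converts to PE: ½mv² = mgh
v = √(2gh) = √(2 × 10 × 1.46) = 5.404 m/s

v = 5.40 m/s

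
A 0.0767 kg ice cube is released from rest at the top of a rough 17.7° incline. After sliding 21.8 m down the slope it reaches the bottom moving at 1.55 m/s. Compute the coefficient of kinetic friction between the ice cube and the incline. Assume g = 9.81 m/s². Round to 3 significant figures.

The energy dissipated by friction is the PE lost minus the KE gained:
mgL sinθ = 4.9870 J; ½mv² = 0.092136 J
W_f = 4.9870 − 0.092136 = 4.895 J
μ_k = W_f/(mg cosθ · L) = 4.895/(0.7168 × 21.8) = 0.3132

μ_k = 0.313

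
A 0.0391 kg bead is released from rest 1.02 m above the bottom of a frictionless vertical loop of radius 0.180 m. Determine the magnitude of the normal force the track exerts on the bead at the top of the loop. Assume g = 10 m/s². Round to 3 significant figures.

Energy from release to top (height 2r): mgh = ½mv_top² + mg(2r)
v_top² = 2g(h − 2r) = 2(10)(1.02 − 0.3600) = 13.200 m²/s²
At the top, both N and weight point toward the centre: N + mg = mv_top²/r
N = m(v_top²/r − g) = 0.0391(13.200/0.180 − 10) = 2.476 N

N = 2.48 N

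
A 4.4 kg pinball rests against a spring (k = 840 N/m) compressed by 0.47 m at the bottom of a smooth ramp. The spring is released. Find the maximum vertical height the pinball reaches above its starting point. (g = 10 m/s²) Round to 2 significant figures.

Energy conservation from release to the highest point: ½kx² = mgh
h = kx²/(2mg) = (840)(0.47)²/(2 × 4.4 × 10) = 2.109 m

h = 2.1 m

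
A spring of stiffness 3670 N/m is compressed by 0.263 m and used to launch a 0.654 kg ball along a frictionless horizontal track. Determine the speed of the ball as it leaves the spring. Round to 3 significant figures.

v = 19.7 m/s

Conservation of energy: ½kx² = ½mv²
v = x√(k/m) = 0.263 × √(3670/0.654) = 19.70 m/s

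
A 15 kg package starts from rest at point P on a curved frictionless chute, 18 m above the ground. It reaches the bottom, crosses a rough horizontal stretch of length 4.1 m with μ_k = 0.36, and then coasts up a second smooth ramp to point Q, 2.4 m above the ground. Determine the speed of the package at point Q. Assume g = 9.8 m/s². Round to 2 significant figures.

Energy at P: mgh₁ = (15)(9.8)(18) = 2646.0 J
Friction loss: W_f = μ_k mg d = 217.0 J
At Q: ½mv² + mgh₂ = mgh₁ − W_f
½mv² = 2646.0 − 217.0 − 352.80 = 2076.2 J
v = √(2 × 2076.2/15) = 16.64 m/s

v = 17 m/s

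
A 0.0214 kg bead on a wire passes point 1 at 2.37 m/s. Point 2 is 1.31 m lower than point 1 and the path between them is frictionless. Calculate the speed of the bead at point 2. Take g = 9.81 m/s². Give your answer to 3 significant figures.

Mechanical energy is conserved (no friction): ½mv₀² + mgh = ½mv²
The mass cancels from both sides.
v² = v₀² + 2gh = (2.37)² + 2(9.81)(1.31) = 31.319
v = √31.319 = 5.596 m/s

v = 5.60 m/s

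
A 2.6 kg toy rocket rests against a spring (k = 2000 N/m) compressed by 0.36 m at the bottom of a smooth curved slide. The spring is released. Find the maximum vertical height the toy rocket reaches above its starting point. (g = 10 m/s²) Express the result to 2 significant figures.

Energy conservation from release to the highest point: ½kx² = mgh
h = kx²/(2mg) = (2000)(0.36)²/(2 × 2.6 × 10) = 4.985 m

h = 5.0 m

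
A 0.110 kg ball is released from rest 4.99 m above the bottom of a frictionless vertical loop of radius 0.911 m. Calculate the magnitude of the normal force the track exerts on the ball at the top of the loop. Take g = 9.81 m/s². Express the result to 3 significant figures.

N = 6.43 N

Energy from release to top (height 2r): mgh = ½mv_top² + mg(2r)
v_top² = 2g(h − 2r) = 2(9.81)(4.99 − 1.822) = 62.156 m²/s²
At the top, both N and weight point toward the centre: N + mg = mv_top²/r
N = m(v_top²/r − g) = 0.110(62.156/0.911 − 9.81) = 6.426 N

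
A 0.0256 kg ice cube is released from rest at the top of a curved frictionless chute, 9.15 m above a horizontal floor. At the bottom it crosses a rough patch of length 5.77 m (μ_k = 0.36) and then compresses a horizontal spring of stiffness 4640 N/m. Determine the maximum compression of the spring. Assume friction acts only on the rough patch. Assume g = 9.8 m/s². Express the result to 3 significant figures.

Initial energy: E₁ = mgh = (0.0256)(9.8)(9.15) = 2.2956 J
Friction removes W_f = μ_k mg d = (0.36)(0.0256)(9.8)(5.77) = 0.5211 J
Energy reaching the spring: E = 2.2956 − 0.5211 = 1.7744 J
At max compression ½kx² = E ⇒ x = √(2E/k) = √(2 × 1.7744/4640) = 0.02766 m

x = 0.0277 m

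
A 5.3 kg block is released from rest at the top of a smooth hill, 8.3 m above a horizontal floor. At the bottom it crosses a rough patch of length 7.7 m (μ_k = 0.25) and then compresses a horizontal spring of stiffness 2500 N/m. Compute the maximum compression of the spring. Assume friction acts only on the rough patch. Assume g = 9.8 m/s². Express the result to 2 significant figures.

Initial energy: E₁ = mgh = (5.3)(9.8)(8.3) = 431.10 J
Friction removes W_f = μ_k mg d = (0.25)(5.3)(9.8)(7.7) = 99.98 J
Energy reaching the spring: E = 431.10 − 99.98 = 331.12 J
At max compression ½kx² = E ⇒ x = √(2E/k) = √(2 × 331.12/2500) = 0.5147 m

x = 0.51 m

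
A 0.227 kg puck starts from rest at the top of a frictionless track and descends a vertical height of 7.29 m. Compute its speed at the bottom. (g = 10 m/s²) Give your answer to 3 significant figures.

v = 12.1 m/s

By conservation of mechanical energy, mgh = ½mv²
v = √(2gh) = √(2 × 10 × 7.29) = √145.80 = 12.07 m/s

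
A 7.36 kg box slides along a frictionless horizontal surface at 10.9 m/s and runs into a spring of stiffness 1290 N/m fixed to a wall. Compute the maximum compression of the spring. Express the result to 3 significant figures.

All KE is stored as spring PE at maximum compression: ½mv² = ½kx²
x = v√(m/k) = 10.9 × √(7.36/1290) = 0.8233 m

x = 0.823 m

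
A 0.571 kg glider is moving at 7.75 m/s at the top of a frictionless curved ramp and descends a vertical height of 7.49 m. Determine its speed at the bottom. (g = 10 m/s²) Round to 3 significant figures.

v = 14.5 m/s

Equating total energy at the two states: ½mv₀² + mgh = ½mv²
The mass cancels from both sides.
v² = v₀² + 2gh = (7.75)² + 2(10)(7.49) = 209.86
v = √209.86 = 14.49 m/s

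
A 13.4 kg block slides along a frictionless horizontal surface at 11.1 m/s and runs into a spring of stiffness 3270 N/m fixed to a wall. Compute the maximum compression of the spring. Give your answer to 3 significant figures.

All KE is stored as spring PE at maximum compression: ½mv² = ½kx²
x = v√(m/k) = 11.1 × √(13.4/3270) = 0.7106 m

x = 0.711 m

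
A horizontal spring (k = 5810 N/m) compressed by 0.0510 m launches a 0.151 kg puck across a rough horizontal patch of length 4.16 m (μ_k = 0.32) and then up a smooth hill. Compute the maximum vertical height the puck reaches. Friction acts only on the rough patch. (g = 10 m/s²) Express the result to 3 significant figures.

Spring energy: E₀ = ½kx² = ½(5810)(0.0510)² = 7.5559 J
Friction: W_f = μ_k mg d = (0.32)(0.151)(10)(4.16) = 2.010 J
Energy at base of ramp: E = 7.5559 − 2.010 = 5.5458 J
At max height all remaining energy is PE: mgh = E ⇒ h = E/(mg) = 5.5458/(0.151 × 10) = 3.673 m

h = 3.67 m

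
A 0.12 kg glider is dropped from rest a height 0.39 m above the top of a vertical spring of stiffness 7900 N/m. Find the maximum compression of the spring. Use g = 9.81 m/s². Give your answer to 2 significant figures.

Take the reference level at the top of the uncompressed spring. At max compression the glider has fallen H + x and is momentarily at rest:
mg(H + x) = ½kx²
½(7900)x² − (0.12)(9.81)x − (0.12)(9.81)(0.39) = 0
3950x² − 1.177x − 0.4591 = 0
x = [1.177 + √(1.386 + 7253.9)]/(2 × 3950) = 0.01093 m

x = 0.011 m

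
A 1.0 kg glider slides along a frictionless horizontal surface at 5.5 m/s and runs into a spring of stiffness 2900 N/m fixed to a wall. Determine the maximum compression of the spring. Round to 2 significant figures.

All KE is stored as spring PE at maximum compression: ½mv² = ½kx²
x = v√(m/k) = 5.5 × √(1.0/2900) = 0.1021 m

x = 0.10 m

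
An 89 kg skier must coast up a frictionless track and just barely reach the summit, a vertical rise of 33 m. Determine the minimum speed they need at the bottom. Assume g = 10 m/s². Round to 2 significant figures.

v = 26 m/s

At the top they are momentarily at rest, so all KE converts to PE: ½mv² = mgh
v = √(2gh) = √(2 × 10 × 33) = 25.69 m/s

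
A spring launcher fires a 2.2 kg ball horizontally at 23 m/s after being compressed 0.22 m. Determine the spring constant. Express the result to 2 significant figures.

k = 24000 N/m

½kx² = ½mv²
k = mv²/x² = (2.2)(23)²/(0.22)² = 24045 N/m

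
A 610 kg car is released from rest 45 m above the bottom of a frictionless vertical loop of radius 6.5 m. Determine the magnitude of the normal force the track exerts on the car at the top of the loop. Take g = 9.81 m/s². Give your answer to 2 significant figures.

Energy from release to top (height 2r): mgh = ½mv_top² + mg(2r)
v_top² = 2g(h − 2r) = 2(9.81)(45 − 13.00) = 627.84 m²/s²
At the top, both N and weight point toward the centre: N + mg = mv_top²/r
N = m(v_top²/r − g) = 610(627.84/6.5 − 9.81) = 52936 N

N = 53000 N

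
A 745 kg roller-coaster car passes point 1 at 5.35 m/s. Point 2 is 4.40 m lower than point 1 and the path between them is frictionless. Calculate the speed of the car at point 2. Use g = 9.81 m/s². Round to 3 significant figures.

v = 10.7 m/s

Mechanical energy is conserved (no friction): ½mv₀² + mgh = ½mv²
v² = v₀² + 2gh = (5.35)² + 2(9.81)(4.40) = 114.95
v = √114.95 = 10.72 m/s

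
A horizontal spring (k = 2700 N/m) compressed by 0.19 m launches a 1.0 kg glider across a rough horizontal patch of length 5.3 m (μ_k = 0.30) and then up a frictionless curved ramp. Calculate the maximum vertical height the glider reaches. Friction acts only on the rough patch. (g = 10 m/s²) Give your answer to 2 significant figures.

h = 3.3 m

Spring energy: E₀ = ½kx² = ½(2700)(0.19)² = 48.735 J
Friction: W_f = μ_k mg d = (0.30)(1.0)(10)(5.3) = 15.90 J
Energy at base of ramp: E = 48.735 − 15.90 = 32.835 J
At max height all remaining energy is PE: mgh = E ⇒ h = E/(mg) = 32.835/(1.0 × 10) = 3.284 m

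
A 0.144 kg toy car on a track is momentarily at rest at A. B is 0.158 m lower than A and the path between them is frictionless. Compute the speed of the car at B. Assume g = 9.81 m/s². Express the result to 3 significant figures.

v = 1.76 m/s

Mechanical energy is conserved (no friction): mgh = ½mv²
v = √(2gh) = √(2 × 9.81 × 0.158) = √3.1000 = 1.761 m/s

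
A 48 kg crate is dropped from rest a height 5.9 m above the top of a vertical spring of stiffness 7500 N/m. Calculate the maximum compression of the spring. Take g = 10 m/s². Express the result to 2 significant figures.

Let x be the compression. The total drop is H + x, and the crate is instantaneously at rest at max compression, so energy conservation gives:
mg(H + x) = ½kx²
½(7500)x² − (48)(10)x − (48)(10)(5.9) = 0
3750x² − 480.0x − 2832 = 0
x = [480.0 + √(230400 + 4.2480e+07)]/(2 × 3750) = 0.9354 m

x = 0.94 m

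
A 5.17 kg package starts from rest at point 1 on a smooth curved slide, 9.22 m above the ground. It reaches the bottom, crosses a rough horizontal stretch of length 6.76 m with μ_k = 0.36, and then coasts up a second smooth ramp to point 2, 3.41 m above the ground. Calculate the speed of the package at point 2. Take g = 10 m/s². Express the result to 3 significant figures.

Energy at 1: mgh₁ = (5.17)(10)(9.22) = 476.67 J
Friction loss: W_f = μ_k mg d = 125.8 J
At 2: ½mv² + mgh₂ = mgh₁ − W_f
½mv² = 476.67 − 125.8 − 176.30 = 174.56 J
v = √(2 × 174.56/5.17) = 8.218 m/s

v = 8.22 m/s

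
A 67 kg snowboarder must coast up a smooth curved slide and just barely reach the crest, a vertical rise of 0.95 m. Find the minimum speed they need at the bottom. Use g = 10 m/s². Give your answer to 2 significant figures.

v = 4.4 m/s

At the top they are momentarily at rest, so all KE converts to PE: ½mv² = mgh
v = √(2gh) = √(2 × 10 × 0.95) = 4.359 m/s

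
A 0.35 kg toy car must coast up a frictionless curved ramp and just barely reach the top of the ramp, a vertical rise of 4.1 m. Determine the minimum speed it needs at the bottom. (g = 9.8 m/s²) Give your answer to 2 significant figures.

v = 9.0 m/s

At the top it is momentarily at rest, so all KE converts to PE: ½mv² = mgh
v = √(2gh) = √(2 × 9.8 × 4.1) = 8.964 m/s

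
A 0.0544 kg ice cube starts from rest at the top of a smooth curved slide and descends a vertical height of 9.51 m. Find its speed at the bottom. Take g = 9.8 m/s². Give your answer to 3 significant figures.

Mechanical energy is conserved (no friction): mgh = ½mv²
The mass cancels from both sides.
v = √(2gh) = √(2 × 9.8 × 9.51) = √186.40 = 13.65 m/s

v = 13.7 m/s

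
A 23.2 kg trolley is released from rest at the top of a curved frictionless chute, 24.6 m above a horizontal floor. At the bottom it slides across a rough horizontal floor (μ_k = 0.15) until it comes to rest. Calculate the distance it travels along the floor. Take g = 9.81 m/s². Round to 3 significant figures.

Applying the work–energy principle:
At rest all PE has been dissipated by friction: mgh = μ_k m g d
d = h/μ_k = 24.6/0.15 = 164.0 m

d = 164 m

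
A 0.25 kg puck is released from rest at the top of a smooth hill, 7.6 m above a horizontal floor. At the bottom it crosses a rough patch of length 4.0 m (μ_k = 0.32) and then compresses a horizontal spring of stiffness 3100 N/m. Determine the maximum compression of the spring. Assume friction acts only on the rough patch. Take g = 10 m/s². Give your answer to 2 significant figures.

x = 0.10 m

Initial energy: E₁ = mgh = (0.25)(10)(7.6) = 19.000 J
Friction removes W_f = μ_k mg d = (0.32)(0.25)(10)(4.0) = 3.200 J
Energy reaching the spring: E = 19.000 − 3.200 = 15.800 J
At max compression ½kx² = E ⇒ x = √(2E/k) = √(2 × 15.800/3100) = 0.1010 m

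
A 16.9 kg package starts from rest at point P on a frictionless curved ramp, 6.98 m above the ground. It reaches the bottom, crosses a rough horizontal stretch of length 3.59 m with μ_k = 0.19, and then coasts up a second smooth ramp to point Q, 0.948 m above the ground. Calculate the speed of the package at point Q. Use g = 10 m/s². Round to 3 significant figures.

Energy at P: mgh₁ = (16.9)(10)(6.98) = 1179.6 J
Friction loss: W_f = μ_k mg d = 115.3 J
At Q: ½mv² + mgh₂ = mgh₁ − W_f
½mv² = 1179.6 − 115.3 − 160.21 = 904.13 J
v = √(2 × 904.13/16.9) = 10.34 m/s

v = 10.3 m/s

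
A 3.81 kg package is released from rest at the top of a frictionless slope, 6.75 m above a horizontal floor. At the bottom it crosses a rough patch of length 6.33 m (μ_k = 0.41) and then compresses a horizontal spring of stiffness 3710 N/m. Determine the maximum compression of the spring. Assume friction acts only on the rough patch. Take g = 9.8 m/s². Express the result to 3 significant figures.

x = 0.289 m

Initial energy: E₁ = mgh = (3.81)(9.8)(6.75) = 252.03 J
Friction removes W_f = μ_k mg d = (0.41)(3.81)(9.8)(6.33) = 96.90 J
Energy reaching the spring: E = 252.03 − 96.90 = 155.13 J
At max compression ½kx² = E ⇒ x = √(2E/k) = √(2 × 155.13/3710) = 0.2892 m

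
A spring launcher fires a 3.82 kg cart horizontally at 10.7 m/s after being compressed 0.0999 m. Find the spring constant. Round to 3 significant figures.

k = 43800 N/m

Spring PE at full compression equals KE at release: ½kx² = ½mv²
k = mv²/x² = (3.82)(10.7)²/(0.0999)² = 43823 N/m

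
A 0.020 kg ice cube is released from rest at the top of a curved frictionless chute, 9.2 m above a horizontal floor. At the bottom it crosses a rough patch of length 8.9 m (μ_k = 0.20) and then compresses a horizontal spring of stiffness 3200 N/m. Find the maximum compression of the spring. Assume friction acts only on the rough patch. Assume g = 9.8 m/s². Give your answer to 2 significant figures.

Initial energy: E₁ = mgh = (0.020)(9.8)(9.2) = 1.8032 J
Friction removes W_f = μ_k mg d = (0.20)(0.020)(9.8)(8.9) = 0.3489 J
Energy reaching the spring: E = 1.8032 − 0.3489 = 1.4543 J
At max compression ½kx² = E ⇒ x = √(2E/k) = √(2 × 1.4543/3200) = 0.03015 m

x = 0.030 m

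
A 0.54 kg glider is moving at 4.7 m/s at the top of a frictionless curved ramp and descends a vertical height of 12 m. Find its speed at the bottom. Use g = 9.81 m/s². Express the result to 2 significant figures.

v = 16 m/s

Energy conservation between the two points: ½mv₀² + mgh = ½mv²
v² = v₀² + 2gh = (4.7)² + 2(9.81)(12) = 257.53
v = √257.53 = 16.05 m/s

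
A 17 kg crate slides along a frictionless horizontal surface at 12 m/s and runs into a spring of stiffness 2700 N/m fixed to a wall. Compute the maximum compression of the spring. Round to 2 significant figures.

All KE is stored as spring PE at maximum compression: ½mv² = ½kx²
x = v√(m/k) = 12 × √(17/2700) = 0.9522 m

x = 0.95 m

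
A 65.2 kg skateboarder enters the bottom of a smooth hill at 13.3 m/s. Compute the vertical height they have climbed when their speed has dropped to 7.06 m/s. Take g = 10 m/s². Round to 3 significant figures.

Conservation of energy: ½mv₁² = ½mv₂² + mgh
h = (v₁² − v₂²)/(2g) = (13.3² − 7.06²)/(2 × 10) = 6.352 m

h = 6.35 m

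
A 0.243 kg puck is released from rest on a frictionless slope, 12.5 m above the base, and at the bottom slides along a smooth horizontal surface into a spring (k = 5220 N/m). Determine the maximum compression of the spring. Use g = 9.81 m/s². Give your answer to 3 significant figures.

Gravitational PE at the top equals spring PE at max compression: mgh = ½kx²
x = √(2mgh/k) = √(2 × 0.243 × 9.81 × 12.5 / 5220) = 0.1068 m

x = 0.107 m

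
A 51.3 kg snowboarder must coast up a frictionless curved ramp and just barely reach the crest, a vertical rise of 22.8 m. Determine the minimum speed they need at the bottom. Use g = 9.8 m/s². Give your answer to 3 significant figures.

At the top they are momentarily at rest, so all KE converts to PE: ½mv² = mgh
v = √(2gh) = √(2 × 9.8 × 22.8) = 21.14 m/s

v = 21.1 m/s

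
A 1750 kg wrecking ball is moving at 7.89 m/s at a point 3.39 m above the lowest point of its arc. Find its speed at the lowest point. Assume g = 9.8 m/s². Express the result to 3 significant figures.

Mechanical energy is conserved (no friction): ½mv₀² + mgh = ½mv²
v² = v₀² + 2gh = (7.89)² + 2(9.8)(3.39) = 128.70
v = √128.70 = 11.34 m/s

v = 11.3 m/s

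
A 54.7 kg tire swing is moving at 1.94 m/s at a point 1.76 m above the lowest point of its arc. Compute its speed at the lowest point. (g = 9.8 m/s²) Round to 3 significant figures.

By conservation of mechanical energy, ½mv₀² + mgh = ½mv²
The mass cancels from both sides.
v² = v₀² + 2gh = (1.94)² + 2(9.8)(1.76) = 38.260
v = √38.260 = 6.185 m/s

v = 6.19 m/s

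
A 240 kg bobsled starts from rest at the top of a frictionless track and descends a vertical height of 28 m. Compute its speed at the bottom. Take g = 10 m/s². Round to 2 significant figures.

v = 24 m/s

Energy conservation between the two points: mgh = ½mv²
v = √(2gh) = √(2 × 10 × 28) = √560.00 = 23.66 m/s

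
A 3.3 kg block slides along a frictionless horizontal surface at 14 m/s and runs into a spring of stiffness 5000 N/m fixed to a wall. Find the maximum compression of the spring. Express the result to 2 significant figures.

x = 0.36 m

At max compression the block is momentarily at rest: ½mv² = ½kx²
x = v√(m/k) = 14 × √(3.3/5000) = 0.3597 m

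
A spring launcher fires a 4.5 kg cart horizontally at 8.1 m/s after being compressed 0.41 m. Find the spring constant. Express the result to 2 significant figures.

½kx² = ½mv²
k = mv²/x² = (4.5)(8.1)²/(0.41)² = 1756 N/m

k = 1800 N/m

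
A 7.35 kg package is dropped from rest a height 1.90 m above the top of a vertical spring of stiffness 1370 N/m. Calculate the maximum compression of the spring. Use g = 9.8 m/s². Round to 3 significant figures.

x = 0.503 m

Measuring PE from the top of the relaxed spring, at max compression the package has dropped H + x with zero KE, so:
mg(H + x) = ½kx²
½(1370)x² − (7.35)(9.8)x − (7.35)(9.8)(1.90) = 0
685.0x² − 72.03x − 136.9 = 0
x = [72.03 + √(5188 + 374988)]/(2 × 685.0) = 0.5026 m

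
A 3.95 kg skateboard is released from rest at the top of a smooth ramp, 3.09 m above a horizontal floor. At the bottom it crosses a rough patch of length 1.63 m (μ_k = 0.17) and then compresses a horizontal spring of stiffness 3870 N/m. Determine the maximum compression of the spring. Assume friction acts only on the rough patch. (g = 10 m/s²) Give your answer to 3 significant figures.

x = 0.240 m

Initial energy: E₁ = mgh = (3.95)(10)(3.09) = 122.05 J
Friction removes W_f = μ_k mg d = (0.17)(3.95)(10)(1.63) = 10.95 J
Energy reaching the spring: E = 122.05 − 10.95 = 111.11 J
At max compression ½kx² = E ⇒ x = √(2E/k) = √(2 × 111.11/3870) = 0.2396 m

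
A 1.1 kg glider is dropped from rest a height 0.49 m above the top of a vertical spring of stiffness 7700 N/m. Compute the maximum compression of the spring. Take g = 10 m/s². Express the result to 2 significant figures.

x = 0.039 m

Let x be the compression. The total drop is H + x, and the glider is instantaneously at rest at max compression, so energy conservation gives:
mg(H + x) = ½kx²
½(7700)x² − (1.1)(10)x − (1.1)(10)(0.49) = 0
3850x² − 11.00x − 5.390 = 0
x = [11.00 + √(121.0 + 83006)]/(2 × 3850) = 0.03887 m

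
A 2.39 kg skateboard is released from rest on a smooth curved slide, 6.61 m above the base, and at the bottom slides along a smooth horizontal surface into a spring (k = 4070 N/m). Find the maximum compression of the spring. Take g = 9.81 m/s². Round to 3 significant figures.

x = 0.276 m

At max compression the skateboard is momentarily at rest: mgh = ½kx²
x = √(2mgh/k) = √(2 × 2.39 × 9.81 × 6.61 / 4070) = 0.2760 m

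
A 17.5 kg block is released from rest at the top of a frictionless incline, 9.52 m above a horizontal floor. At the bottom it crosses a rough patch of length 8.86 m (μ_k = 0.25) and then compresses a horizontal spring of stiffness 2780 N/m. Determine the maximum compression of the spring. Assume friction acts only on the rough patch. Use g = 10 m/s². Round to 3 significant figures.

x = 0.959 m

Initial energy: E₁ = mgh = (17.5)(10)(9.52) = 1666.0 J
Friction removes W_f = μ_k mg d = (0.25)(17.5)(10)(8.86) = 387.6 J
Energy reaching the spring: E = 1666.0 − 387.6 = 1278.4 J
At max compression ½kx² = E ⇒ x = √(2E/k) = √(2 × 1278.4/2780) = 0.9590 m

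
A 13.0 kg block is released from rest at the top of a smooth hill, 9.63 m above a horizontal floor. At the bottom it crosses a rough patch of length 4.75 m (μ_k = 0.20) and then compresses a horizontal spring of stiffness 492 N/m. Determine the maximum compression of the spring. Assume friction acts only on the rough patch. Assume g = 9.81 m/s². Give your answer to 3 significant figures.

Initial energy: E₁ = mgh = (13.0)(9.81)(9.63) = 1228.1 J
Friction removes W_f = μ_k mg d = (0.20)(13.0)(9.81)(4.75) = 121.2 J
Energy reaching the spring: E = 1228.1 − 121.2 = 1107.0 J
At max compression ½kx² = E ⇒ x = √(2E/k) = √(2 × 1107.0/492) = 2.121 m

x = 2.12 m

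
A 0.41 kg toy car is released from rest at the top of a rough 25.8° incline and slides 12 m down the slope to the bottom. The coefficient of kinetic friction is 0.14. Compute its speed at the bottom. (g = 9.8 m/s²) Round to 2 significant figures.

Energy: mgh = ½mv² + W_f, with h = L sinθ and W_f = μ_k (mg cosθ) L
mgh = mgL sinθ = (0.41)(9.8)(12)sin25.8° = 20.985 J
W_f = μ_k mg cosθ · L = (0.14)(0.41)(9.8)cos25.8°·12 = 6.077 J
½mv² = 20.985 − 6.077 = 14.908 J
v = √(2 × 14.908/0.41) = 8.528 m/s

v = 8.5 m/s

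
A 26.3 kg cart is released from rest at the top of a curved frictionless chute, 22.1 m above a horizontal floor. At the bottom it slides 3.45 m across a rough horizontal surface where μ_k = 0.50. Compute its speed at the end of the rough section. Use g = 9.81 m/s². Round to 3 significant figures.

Energy bookkeeping (friction removes W_f = μ_k N d):
mgh = ½mv² + μ_k m g d
W_f = μ_k mg d = (0.50)(26.3)(9.81)(3.45) = 445.1 J
½mv² = mgh − W_f = 5701.9 − 445.1 = 5256.8 J
v = √(2 × 5256.8/26.3) = 19.99 m/s

v = 20.0 m/s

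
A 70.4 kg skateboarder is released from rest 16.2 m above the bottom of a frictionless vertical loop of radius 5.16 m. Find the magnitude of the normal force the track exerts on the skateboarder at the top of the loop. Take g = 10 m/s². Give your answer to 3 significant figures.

N = 900 N

Energy from release to top (height 2r): mgh = ½mv_top² + mg(2r)
v_top² = 2g(h − 2r) = 2(10)(16.2 − 10.32) = 117.60 m²/s²
At the top, both N and weight point toward the centre: N + mg = mv_top²/r
N = m(v_top²/r − g) = 70.4(117.60/5.16 − 10) = 900.5 N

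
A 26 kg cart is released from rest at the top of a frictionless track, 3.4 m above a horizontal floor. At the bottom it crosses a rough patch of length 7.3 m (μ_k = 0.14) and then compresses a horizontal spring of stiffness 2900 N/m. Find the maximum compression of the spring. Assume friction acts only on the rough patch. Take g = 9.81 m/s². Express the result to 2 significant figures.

Initial energy: E₁ = mgh = (26)(9.81)(3.4) = 867.20 J
Friction removes W_f = μ_k mg d = (0.14)(26)(9.81)(7.3) = 260.7 J
Energy reaching the spring: E = 867.20 − 260.7 = 606.53 J
At max compression ½kx² = E ⇒ x = √(2E/k) = √(2 × 606.53/2900) = 0.6468 m

x = 0.65 m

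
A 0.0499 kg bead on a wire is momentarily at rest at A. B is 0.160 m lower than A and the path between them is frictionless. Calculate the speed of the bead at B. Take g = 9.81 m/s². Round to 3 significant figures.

v = 1.77 m/s

By conservation of mechanical energy, mgh = ½mv²
v = √(2gh) = √(2 × 9.81 × 0.160) = √3.1392 = 1.772 m/s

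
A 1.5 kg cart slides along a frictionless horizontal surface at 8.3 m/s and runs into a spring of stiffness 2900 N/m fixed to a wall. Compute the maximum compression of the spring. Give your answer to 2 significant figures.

x = 0.19 m

At max compression the cart is momentarily at rest: ½mv² = ½kx²
x = v√(m/k) = 8.3 × √(1.5/2900) = 0.1888 m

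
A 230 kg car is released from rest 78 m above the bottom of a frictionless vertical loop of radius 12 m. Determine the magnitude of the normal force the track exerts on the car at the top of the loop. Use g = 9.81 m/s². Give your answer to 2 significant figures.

Energy from release to top (height 2r): mgh = ½mv_top² + mg(2r)
v_top² = 2g(h − 2r) = 2(9.81)(78 − 24.00) = 1059.5 m²/s²
At the top, both N and weight point toward the centre: N + mg = mv_top²/r
N = m(v_top²/r − g) = 230(1059.5/12 − 9.81) = 18050 N

N = 18000 N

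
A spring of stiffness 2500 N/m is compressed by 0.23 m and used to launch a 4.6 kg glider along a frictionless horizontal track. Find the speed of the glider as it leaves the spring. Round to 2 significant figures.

v = 5.4 m/s

The glider leaves the spring when the spring is at natural length, so ½kx² = ½mv²
v = x√(k/m) = 0.23 × √(2500/4.6) = 5.362 m/s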